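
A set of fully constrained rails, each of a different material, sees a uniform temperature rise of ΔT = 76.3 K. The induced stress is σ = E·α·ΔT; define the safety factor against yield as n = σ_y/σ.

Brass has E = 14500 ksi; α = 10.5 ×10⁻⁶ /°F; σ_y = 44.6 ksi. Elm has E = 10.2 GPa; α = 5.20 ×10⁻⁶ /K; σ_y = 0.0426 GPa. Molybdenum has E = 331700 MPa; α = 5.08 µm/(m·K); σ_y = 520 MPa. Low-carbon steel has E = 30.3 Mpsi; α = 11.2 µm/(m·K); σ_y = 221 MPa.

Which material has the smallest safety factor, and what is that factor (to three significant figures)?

Converting E to GPa, α to ×10⁻⁶/K, σ_y to MPa, then σ and n for each:
  brass: E = 99.97, α = 18.9, σ_y = 307.5 → σ = 144 MPa, n = 2.13
  elm: E = 10.20, α = 5.20, σ_y = 42.60 → σ = 4.05 MPa, n = 10.5
  molybdenum: E = 331.7, α = 5.08, σ_y = 520.0 → σ = 129 MPa, n = 4.04
  low-carbon steel: E = 208.9, α = 11.2, σ_y = 221.0 → σ = 179 MPa, n = 1.24
Smallest n: low-carbon steel with n = 1.24.

low-carbon steel, n = 1.24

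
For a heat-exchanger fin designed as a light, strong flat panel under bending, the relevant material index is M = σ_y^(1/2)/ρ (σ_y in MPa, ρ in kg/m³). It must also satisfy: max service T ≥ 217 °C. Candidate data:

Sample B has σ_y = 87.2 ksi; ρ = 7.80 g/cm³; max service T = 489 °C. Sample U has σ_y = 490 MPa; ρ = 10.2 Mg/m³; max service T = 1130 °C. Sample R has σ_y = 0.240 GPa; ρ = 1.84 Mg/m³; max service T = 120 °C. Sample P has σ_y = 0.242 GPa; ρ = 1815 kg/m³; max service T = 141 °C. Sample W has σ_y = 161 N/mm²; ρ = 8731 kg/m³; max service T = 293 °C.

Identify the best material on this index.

sample B

Screen on constraints: max service T ≥ 217 °C. Survivors: sample B, sample U, sample W.
Putting every candidate on a common basis:
  sample B: σ_y = 601.2 MPa, ρ = 7800 kg/m³
  sample U: σ_y = 490.0 MPa, ρ = 10200 kg/m³
  sample W: σ_y = 161.0 MPa, ρ = 8731 kg/m³
  sample B: M = 3.14×10⁻³
  sample U: M = 2.17×10⁻³
  sample W: M = 1.45×10⁻³
The maximum is for sample B.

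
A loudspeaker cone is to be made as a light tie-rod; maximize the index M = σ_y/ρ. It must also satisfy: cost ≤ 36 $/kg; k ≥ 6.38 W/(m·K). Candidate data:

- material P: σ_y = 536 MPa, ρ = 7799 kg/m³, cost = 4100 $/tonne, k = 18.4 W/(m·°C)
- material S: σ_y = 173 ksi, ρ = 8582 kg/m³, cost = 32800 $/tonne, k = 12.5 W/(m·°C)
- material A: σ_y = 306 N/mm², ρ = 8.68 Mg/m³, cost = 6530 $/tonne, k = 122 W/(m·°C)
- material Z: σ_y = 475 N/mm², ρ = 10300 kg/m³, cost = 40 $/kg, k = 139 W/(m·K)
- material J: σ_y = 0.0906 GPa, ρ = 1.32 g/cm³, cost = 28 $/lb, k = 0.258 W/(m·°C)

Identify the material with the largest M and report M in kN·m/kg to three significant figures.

Screen on constraints: cost ≤ 36 $/kg; k ≥ 6.38 W/(m·K). Survivors: material P, material S, material A.
After converting to SI:
  material P: σ_y = 536.0 MPa, ρ = 7799 kg/m³
  material S: σ_y = 1193 MPa, ρ = 8582 kg/m³
  material A: σ_y = 306.0 MPa, ρ = 8680 kg/m³
  material S: M = 139 kN·m/kg
  material P: M = 68.7 kN·m/kg
  material A: M = 35.3 kN·m/kg
The maximum is for material S.

material S, M = 139 kN·m/kg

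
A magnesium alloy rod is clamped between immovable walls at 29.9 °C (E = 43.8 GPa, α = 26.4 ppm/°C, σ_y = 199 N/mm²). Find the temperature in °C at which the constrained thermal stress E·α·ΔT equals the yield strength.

σ_y = 199 N/mm² = 199.0 MPa.
E·α·ΔT = 199.0 MPa ⇒ ΔT = 199.0 / (43.80×10³ × 26.4×10⁻⁶) = 172.1 K.
T = 29.9 + 172.1 = 202.0 °C.

202 °C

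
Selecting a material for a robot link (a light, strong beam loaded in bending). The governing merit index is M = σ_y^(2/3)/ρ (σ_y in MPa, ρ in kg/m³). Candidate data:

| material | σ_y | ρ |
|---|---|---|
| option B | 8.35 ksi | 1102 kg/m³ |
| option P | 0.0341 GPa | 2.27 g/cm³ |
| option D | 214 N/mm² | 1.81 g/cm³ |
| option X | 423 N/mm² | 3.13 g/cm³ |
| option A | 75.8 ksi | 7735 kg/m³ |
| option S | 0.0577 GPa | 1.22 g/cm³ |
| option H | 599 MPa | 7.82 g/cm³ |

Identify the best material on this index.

Normalizing units and computing the index:
  option B: σ_y = 57.57 MPa, ρ = 1102 kg/m³
  option P: σ_y = 34.10 MPa, ρ = 2270 kg/m³
  option D: σ_y = 214.0 MPa, ρ = 1810 kg/m³
  option X: σ_y = 423.0 MPa, ρ = 3130 kg/m³
  option A: σ_y = 522.6 MPa, ρ = 7735 kg/m³
  option S: σ_y = 57.70 MPa, ρ = 1220 kg/m³
  option H: σ_y = 599.0 MPa, ρ = 7820 kg/m³
  option D: M = 19.8×10⁻³
  option X: M = 18.0×10⁻³
  option B: M = 13.5×10⁻³
  option S: M = 12.2×10⁻³
  option H: M = 9.09×10⁻³
  option A: M = 8.39×10⁻³
  option P: M = 4.63×10⁻³
Option D ranks first.

option D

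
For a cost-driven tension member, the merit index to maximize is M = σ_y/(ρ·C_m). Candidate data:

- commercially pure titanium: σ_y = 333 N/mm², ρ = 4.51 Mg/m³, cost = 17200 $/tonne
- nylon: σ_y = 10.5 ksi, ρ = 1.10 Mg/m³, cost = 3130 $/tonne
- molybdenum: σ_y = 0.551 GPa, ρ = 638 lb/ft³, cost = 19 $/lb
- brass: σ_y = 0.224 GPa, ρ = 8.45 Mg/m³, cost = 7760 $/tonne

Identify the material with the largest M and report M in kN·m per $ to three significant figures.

After converting to SI:
  commercially pure titanium: σ_y = 333.0 MPa, ρ = 4510 kg/m³, cost = 17.20 $/kg
  nylon: σ_y = 72.39 MPa, ρ = 1100 kg/m³, cost = 3.130 $/kg
  molybdenum: σ_y = 551.0 MPa, ρ = 10220 kg/m³, cost = 41.89 $/kg
  brass: σ_y = 224.0 MPa, ρ = 8450 kg/m³, cost = 7.760 $/kg
  nylon: M = 21.0 kN·m per $
  commercially pure titanium: M = 4.29 kN·m per $
  brass: M = 3.42 kN·m per $
  molybdenum: M = 1.29 kN·m per $
Nylon has the largest M.

nylon, M = 21.0 kN·m per $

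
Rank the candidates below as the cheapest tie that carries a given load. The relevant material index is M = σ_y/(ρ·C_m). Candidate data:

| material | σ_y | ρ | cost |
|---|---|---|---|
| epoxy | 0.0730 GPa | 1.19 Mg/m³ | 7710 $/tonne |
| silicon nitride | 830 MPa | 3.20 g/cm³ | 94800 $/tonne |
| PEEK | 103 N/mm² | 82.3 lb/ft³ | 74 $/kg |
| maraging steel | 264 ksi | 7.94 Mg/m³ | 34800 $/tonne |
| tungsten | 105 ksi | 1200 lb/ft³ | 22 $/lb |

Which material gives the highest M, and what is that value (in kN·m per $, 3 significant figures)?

epoxy, M = 7.96 kN·m per $

Convert each candidate to consistent units, then evaluate M:
  epoxy: σ_y = 73.00 MPa, ρ = 1190 kg/m³, cost = 7.710 $/kg
  silicon nitride: σ_y = 830.0 MPa, ρ = 3200 kg/m³, cost = 94.80 $/kg
  PEEK: σ_y = 103.0 MPa, ρ = 1318 kg/m³, cost = 74.00 $/kg
  maraging steel: σ_y = 1820 MPa, ρ = 7940 kg/m³, cost = 34.80 $/kg
  tungsten: σ_y = 723.9 MPa, ρ = 19220 kg/m³, cost = 48.50 $/kg
  epoxy: M = 7.96 kN·m per $
  maraging steel: M = 6.59 kN·m per $
  silicon nitride: M = 2.74 kN·m per $
  PEEK: M = 1.06 kN·m per $
  tungsten: M = 0.777 kN·m per $
The maximum is for epoxy.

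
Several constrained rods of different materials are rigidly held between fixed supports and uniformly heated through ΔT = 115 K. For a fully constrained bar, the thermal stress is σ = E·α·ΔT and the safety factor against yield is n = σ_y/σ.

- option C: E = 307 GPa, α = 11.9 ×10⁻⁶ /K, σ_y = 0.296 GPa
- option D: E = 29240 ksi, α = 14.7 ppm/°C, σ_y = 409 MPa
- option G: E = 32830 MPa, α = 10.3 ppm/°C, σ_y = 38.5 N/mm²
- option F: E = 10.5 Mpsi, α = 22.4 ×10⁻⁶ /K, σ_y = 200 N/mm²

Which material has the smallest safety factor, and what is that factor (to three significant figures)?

Per material, after unit conversion:
  option C: E = 307.0, α = 11.9, σ_y = 296.0 → σ = 420 MPa, n = 0.705
  option D: E = 201.6, α = 14.7, σ_y = 409.0 → σ = 341 MPa, n = 1.20
  option G: E = 32.83, α = 10.3, σ_y = 38.50 → σ = 38.9 MPa, n = 0.990
  option F: E = 72.39, α = 22.4, σ_y = 200.0 → σ = 186 MPa, n = 1.07
The minimum is option C at n = 0.705.

option C, n = 0.705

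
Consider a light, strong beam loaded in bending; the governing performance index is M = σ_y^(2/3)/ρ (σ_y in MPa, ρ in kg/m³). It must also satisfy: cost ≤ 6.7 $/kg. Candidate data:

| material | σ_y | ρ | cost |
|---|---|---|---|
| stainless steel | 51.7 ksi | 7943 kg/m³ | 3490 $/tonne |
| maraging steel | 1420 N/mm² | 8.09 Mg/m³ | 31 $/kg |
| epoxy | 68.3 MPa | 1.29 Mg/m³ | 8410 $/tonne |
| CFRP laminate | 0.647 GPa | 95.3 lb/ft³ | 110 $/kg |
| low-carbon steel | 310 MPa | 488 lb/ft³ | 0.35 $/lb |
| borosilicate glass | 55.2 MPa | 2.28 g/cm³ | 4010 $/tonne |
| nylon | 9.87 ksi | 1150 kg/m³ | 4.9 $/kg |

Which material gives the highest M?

Screen on constraints: cost ≤ 6.7 $/kg. Survivors: stainless steel, low-carbon steel, borosilicate glass, nylon.
In SI units:
  stainless steel: σ_y = 356.5 MPa, ρ = 7943 kg/m³
  low-carbon steel: σ_y = 310.0 MPa, ρ = 7817 kg/m³
  borosilicate glass: σ_y = 55.20 MPa, ρ = 2280 kg/m³
  nylon: σ_y = 68.05 MPa, ρ = 1150 kg/m³
  nylon: M = 14.5×10⁻³
  borosilicate glass: M = 6.36×10⁻³
  stainless steel: M = 6.33×10⁻³
  low-carbon steel: M = 5.86×10⁻³
The maximum is for nylon.

nylon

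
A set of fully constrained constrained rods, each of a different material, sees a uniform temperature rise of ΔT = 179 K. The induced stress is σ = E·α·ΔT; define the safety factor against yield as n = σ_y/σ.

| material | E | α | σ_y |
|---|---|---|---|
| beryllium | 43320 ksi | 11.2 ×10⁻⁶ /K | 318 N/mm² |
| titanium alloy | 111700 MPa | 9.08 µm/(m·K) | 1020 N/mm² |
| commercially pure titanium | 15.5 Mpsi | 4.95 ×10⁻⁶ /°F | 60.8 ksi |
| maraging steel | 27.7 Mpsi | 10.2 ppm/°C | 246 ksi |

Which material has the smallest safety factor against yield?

With everything in SI (GPa, ×10⁻⁶/K, MPa):
  beryllium: E = 298.7, α = 11.2, σ_y = 318.0 → σ = 599 MPa, n = 0.531
  titanium alloy: E = 111.7, α = 9.08, σ_y = 1020 → σ = 182 MPa, n = 5.62
  commercially pure titanium: E = 106.9, α = 8.91, σ_y = 419.2 → σ = 170 MPa, n = 2.46
  maraging steel: E = 191.0, α = 10.2, σ_y = 1696 → σ = 349 MPa, n = 4.86
The minimum is beryllium at n = 0.531.

beryllium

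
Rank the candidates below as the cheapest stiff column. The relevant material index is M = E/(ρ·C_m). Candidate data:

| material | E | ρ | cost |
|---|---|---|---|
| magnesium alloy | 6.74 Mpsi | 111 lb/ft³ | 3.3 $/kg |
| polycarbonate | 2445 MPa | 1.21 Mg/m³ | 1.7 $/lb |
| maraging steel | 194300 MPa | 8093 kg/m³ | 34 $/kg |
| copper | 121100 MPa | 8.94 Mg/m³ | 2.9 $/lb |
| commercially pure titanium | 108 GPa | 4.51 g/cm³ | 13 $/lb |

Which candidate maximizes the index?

magnesium alloy

Putting every candidate on a common basis:
  magnesium alloy: E = 46.47 GPa, ρ = 1778 kg/m³, cost = 3.300 $/kg
  polycarbonate: E = 2.445 GPa, ρ = 1210 kg/m³, cost = 3.748 $/kg
  maraging steel: E = 194.3 GPa, ρ = 8093 kg/m³, cost = 34.00 $/kg
  copper: E = 121.1 GPa, ρ = 8940 kg/m³, cost = 6.393 $/kg
  commercially pure titanium: E = 108.0 GPa, ρ = 4510 kg/m³, cost = 28.66 $/kg
  magnesium alloy: M = 7.92 MN·m per $
  copper: M = 2.12 MN·m per $
  commercially pure titanium: M = 0.836 MN·m per $
  maraging steel: M = 0.706 MN·m per $
  polycarbonate: M = 0.539 MN·m per $
Magnesium alloy ranks first.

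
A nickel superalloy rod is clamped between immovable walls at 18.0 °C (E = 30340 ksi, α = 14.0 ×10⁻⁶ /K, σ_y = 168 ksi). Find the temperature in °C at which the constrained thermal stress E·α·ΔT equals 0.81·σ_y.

E = 30340 ksi = 209.2 GPa.
σ_y = 168 ksi = 1158 MPa.
E·α·ΔT = 938.2 MPa ⇒ ΔT = 938.2 / (209.2×10³ × 14.0×10⁻⁶) = 320.4 K.
T = 18.0 + 320.4 = 338.4 °C.

338 °C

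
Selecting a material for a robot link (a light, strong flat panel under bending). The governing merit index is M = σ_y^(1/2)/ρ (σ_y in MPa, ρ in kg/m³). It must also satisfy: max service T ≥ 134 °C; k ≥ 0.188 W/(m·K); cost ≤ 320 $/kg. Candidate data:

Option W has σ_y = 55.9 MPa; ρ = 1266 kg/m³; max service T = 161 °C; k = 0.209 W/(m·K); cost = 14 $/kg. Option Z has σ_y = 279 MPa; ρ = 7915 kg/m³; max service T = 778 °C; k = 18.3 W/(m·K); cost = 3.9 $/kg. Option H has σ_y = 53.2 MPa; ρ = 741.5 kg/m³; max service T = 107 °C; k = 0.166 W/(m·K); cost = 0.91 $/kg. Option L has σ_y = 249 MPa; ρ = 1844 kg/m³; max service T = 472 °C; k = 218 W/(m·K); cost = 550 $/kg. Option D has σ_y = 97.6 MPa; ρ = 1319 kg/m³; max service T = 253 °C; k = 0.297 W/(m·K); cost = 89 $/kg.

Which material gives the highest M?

Screen on constraints: max service T ≥ 134 °C; k ≥ 0.188 W/(m·K); cost ≤ 320 $/kg. Survivors: option W, option Z, option D.
Per-candidate index values:
  option D: M = 7.49×10⁻³
  option W: M = 5.91×10⁻³
  option Z: M = 2.11×10⁻³
Option D has the largest M.

option D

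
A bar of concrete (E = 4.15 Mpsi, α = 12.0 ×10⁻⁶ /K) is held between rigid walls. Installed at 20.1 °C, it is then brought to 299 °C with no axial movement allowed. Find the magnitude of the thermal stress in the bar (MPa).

95.8 MPa

E = 4.15 Mpsi = 28.61 GPa.
ΔT = 278.9 K. Constrained thermal stress σ = E·α·ΔT = 28.61×10³ MPa × 12.0×10⁻⁶ × 278.9 = 95.8 MPa (compressive).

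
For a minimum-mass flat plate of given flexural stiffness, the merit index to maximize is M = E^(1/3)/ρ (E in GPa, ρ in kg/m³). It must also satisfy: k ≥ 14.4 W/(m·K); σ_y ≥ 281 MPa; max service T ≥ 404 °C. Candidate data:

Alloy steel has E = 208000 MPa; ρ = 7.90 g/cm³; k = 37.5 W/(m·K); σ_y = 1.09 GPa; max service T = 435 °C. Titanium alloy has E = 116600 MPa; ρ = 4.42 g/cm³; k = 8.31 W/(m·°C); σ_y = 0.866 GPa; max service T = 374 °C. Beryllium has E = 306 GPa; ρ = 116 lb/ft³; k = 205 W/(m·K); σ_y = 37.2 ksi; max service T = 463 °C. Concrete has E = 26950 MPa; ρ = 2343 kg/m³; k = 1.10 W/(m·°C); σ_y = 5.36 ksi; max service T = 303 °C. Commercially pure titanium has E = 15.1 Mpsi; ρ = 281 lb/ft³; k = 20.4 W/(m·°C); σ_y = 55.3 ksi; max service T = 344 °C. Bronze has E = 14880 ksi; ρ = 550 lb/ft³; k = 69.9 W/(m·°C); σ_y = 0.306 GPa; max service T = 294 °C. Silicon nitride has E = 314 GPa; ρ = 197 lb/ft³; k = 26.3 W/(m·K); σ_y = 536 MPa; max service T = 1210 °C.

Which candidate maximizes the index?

Screen on constraints: k ≥ 14.4 W/(m·K); σ_y ≥ 281 MPa; max service T ≥ 404 °C. Survivors: alloy steel, silicon nitride.
After converting to SI:
  alloy steel: E = 208.0 GPa, ρ = 7900 kg/m³
  silicon nitride: E = 314.0 GPa, ρ = 3156 kg/m³
  silicon nitride: M = 2.15×10⁻³
  alloy steel: M = 0.750×10⁻³
The maximum is for silicon nitride.

silicon nitride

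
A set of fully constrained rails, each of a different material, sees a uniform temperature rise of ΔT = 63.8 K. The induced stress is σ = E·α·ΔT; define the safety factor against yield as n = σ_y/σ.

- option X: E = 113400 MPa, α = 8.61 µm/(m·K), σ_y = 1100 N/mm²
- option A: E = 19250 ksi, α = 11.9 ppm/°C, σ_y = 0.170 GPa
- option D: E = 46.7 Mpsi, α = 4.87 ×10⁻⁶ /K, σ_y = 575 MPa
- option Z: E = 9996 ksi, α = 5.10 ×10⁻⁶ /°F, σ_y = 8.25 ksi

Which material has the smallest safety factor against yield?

In consistent units (E in GPa, α in ×10⁻⁶/K, σ_y in MPa):
  option X: E = 113.4, α = 8.61, σ_y = 1100 → σ = 62.3 MPa, n = 17.7
  option A: E = 132.7, α = 11.9, σ_y = 170.0 → σ = 101 MPa, n = 1.69
  option D: E = 322.0, α = 4.87, σ_y = 575.0 → σ = 100 MPa, n = 5.75
  option Z: E = 68.92, α = 9.18, σ_y = 56.88 → σ = 40.4 MPa, n = 1.41
Smallest n: option Z with n = 1.41.

option Z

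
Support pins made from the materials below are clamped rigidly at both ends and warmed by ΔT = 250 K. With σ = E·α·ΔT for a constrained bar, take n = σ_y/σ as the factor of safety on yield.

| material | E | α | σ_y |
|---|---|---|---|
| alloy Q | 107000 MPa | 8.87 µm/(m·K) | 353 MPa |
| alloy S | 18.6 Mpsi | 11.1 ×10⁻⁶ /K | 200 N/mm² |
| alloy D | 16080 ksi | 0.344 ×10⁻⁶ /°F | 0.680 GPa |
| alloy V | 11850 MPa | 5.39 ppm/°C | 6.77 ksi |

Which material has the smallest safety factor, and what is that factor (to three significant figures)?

Converting E to GPa, α to ×10⁻⁶/K, σ_y to MPa, then σ and n for each:
  alloy Q: E = 107.0, α = 8.87, σ_y = 353.0 → σ = 237 MPa, n = 1.49
  alloy S: E = 128.2, α = 11.1, σ_y = 200.0 → σ = 356 MPa, n = 0.562
  alloy D: E = 110.9, α = 0.619, σ_y = 680.0 → σ = 17.2 MPa, n = 39.6
  alloy V: E = 11.85, α = 5.39, σ_y = 46.68 → σ = 16.0 MPa, n = 2.92
The minimum is alloy S at n = 0.562.

alloy S, n = 0.562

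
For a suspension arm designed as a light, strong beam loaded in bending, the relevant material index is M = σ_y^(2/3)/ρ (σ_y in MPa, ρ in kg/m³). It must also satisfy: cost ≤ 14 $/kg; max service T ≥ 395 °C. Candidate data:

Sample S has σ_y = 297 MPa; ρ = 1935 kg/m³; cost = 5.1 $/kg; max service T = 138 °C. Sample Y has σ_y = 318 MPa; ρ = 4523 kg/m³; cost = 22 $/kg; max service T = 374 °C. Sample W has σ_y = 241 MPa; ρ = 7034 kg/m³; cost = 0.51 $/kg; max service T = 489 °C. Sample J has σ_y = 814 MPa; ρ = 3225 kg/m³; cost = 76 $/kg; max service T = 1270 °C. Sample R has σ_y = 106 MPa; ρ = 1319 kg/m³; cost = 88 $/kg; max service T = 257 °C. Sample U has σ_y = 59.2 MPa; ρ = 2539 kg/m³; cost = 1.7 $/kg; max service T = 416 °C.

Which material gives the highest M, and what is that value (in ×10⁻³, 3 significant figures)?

sample U, M = 5.98×10⁻³

Screen on constraints: cost ≤ 14 $/kg; max service T ≥ 395 °C. Survivors: sample W, sample U.
Per-candidate index values:
  sample U: M = 5.98×10⁻³
  sample W: M = 5.51×10⁻³
Sample U has the largest M.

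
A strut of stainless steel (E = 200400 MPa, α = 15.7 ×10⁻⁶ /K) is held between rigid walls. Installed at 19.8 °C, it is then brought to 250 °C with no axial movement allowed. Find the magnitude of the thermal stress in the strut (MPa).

724 MPa

E = 200400 MPa = 200.4 GPa.
ΔT = 230.2 K. Constrained thermal stress σ = E·α·ΔT = 200.4×10³ MPa × 15.7×10⁻⁶ × 230.2 = 724 MPa (compressive).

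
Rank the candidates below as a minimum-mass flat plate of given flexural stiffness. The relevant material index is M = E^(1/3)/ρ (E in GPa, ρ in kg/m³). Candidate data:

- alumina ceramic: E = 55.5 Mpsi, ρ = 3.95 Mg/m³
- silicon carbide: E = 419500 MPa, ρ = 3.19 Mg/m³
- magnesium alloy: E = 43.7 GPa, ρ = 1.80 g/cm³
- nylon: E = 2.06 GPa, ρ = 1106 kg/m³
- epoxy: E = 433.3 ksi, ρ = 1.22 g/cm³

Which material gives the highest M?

silicon carbide

Convert each candidate to consistent units, then evaluate M:
  alumina ceramic: E = 382.7 GPa, ρ = 3950 kg/m³
  silicon carbide: E = 419.5 GPa, ρ = 3190 kg/m³
  magnesium alloy: E = 43.70 GPa, ρ = 1800 kg/m³
  nylon: E = 2.060 GPa, ρ = 1106 kg/m³
  epoxy: E = 2.987 GPa, ρ = 1220 kg/m³
  silicon carbide: M = 2.35×10⁻³
  magnesium alloy: M = 1.96×10⁻³
  alumina ceramic: M = 1.84×10⁻³
  epoxy: M = 1.18×10⁻³
  nylon: M = 1.15×10⁻³
Silicon carbide ranks first.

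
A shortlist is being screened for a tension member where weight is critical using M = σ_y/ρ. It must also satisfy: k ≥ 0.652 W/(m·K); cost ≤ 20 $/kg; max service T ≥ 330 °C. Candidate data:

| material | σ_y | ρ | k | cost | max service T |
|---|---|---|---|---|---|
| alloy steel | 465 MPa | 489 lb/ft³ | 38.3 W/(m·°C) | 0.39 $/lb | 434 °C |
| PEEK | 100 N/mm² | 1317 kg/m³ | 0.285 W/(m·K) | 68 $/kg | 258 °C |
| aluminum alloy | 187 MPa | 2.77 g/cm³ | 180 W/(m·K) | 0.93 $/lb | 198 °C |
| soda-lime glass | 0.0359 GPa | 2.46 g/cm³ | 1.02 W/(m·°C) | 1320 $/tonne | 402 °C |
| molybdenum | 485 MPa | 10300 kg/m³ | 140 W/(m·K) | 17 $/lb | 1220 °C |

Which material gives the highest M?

alloy steel

Screen on constraints: k ≥ 0.652 W/(m·K); cost ≤ 20 $/kg; max service T ≥ 330 °C. Survivors: alloy steel, soda-lime glass.
Putting every candidate on a common basis:
  alloy steel: σ_y = 465.0 MPa, ρ = 7833 kg/m³
  soda-lime glass: σ_y = 35.90 MPa, ρ = 2460 kg/m³
  alloy steel: M = 59.4 kN·m/kg
  soda-lime glass: M = 14.6 kN·m/kg
The maximum is for alloy steel.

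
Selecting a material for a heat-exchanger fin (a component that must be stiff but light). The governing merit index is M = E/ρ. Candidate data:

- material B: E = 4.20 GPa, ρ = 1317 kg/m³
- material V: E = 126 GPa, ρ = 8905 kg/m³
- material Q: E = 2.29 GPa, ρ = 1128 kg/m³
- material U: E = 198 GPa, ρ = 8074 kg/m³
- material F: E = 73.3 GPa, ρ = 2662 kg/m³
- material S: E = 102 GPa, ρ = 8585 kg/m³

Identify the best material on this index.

Evaluate M for each candidate:
  material F: M = 27.5 MN·m/kg
  material U: M = 24.5 MN·m/kg
  material V: M = 14.1 MN·m/kg
  material S: M = 11.9 MN·m/kg
  material B: M = 3.19 MN·m/kg
  material Q: M = 2.03 MN·m/kg
The maximum is for material F.

material F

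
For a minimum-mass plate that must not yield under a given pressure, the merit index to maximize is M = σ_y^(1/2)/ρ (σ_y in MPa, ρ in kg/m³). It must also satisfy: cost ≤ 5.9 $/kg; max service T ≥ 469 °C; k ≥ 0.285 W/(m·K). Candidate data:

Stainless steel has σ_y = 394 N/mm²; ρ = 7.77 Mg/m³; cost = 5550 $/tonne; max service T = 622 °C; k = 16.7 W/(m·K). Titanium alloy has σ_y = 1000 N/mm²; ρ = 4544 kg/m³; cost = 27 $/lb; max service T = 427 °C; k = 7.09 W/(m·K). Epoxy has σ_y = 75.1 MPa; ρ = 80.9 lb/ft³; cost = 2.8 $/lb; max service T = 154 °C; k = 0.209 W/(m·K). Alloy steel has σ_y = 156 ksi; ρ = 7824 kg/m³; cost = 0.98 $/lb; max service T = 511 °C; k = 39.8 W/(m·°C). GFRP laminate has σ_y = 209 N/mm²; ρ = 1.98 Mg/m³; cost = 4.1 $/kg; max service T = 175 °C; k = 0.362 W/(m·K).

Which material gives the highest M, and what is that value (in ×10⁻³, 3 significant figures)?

alloy steel, M = 4.19×10⁻³

Screen on constraints: cost ≤ 5.9 $/kg; max service T ≥ 469 °C; k ≥ 0.285 W/(m·K). Survivors: stainless steel, alloy steel.
Convert each candidate to consistent units, then evaluate M:
  stainless steel: σ_y = 394.0 MPa, ρ = 7770 kg/m³
  alloy steel: σ_y = 1076 MPa, ρ = 7824 kg/m³
  alloy steel: M = 4.19×10⁻³
  stainless steel: M = 2.55×10⁻³
Alloy steel has the largest M.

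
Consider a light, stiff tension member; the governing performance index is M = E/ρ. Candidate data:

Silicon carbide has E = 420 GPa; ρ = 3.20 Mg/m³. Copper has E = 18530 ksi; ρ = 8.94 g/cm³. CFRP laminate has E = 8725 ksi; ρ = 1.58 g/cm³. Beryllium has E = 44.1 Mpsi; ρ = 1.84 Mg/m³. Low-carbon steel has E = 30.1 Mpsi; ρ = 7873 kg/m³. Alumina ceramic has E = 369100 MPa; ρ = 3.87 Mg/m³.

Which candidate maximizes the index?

beryllium

Normalizing units and computing the index:
  silicon carbide: E = 420.0 GPa, ρ = 3200 kg/m³
  copper: E = 127.8 GPa, ρ = 8940 kg/m³
  CFRP laminate: E = 60.16 GPa, ρ = 1580 kg/m³
  beryllium: E = 304.1 GPa, ρ = 1840 kg/m³
  low-carbon steel: E = 207.5 GPa, ρ = 7873 kg/m³
  alumina ceramic: E = 369.1 GPa, ρ = 3870 kg/m³
  beryllium: M = 165 MN·m/kg
  silicon carbide: M = 131 MN·m/kg
  alumina ceramic: M = 95.4 MN·m/kg
  CFRP laminate: M = 38.1 MN·m/kg
  low-carbon steel: M = 26.4 MN·m/kg
  copper: M = 14.3 MN·m/kg
Highest index: beryllium.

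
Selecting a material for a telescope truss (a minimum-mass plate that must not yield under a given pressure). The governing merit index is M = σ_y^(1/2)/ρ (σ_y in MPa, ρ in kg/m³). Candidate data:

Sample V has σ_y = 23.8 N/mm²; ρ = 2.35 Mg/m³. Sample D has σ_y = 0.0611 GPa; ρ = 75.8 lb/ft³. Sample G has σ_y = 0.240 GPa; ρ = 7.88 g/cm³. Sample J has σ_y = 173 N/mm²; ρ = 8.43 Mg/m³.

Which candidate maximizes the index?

Normalizing units and computing the index:
  sample V: σ_y = 23.80 MPa, ρ = 2350 kg/m³
  sample D: σ_y = 61.10 MPa, ρ = 1214 kg/m³
  sample G: σ_y = 240.0 MPa, ρ = 7880 kg/m³
  sample J: σ_y = 173.0 MPa, ρ = 8430 kg/m³
  sample D: M = 6.44×10⁻³
  sample V: M = 2.08×10⁻³
  sample G: M = 1.97×10⁻³
  sample J: M = 1.56×10⁻³
Sample D has the largest M.

sample D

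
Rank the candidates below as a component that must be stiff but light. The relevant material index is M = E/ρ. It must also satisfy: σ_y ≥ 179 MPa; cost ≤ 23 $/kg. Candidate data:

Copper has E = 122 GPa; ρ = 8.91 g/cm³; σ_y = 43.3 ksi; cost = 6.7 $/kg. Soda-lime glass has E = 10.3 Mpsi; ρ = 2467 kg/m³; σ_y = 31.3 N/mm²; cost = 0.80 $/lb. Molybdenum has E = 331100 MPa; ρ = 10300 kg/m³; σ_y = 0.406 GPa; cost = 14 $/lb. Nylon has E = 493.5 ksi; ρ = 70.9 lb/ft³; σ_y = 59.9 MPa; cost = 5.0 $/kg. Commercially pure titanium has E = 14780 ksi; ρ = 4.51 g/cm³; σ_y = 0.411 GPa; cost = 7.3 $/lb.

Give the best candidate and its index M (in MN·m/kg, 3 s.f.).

Screen on constraints: σ_y ≥ 179 MPa; cost ≤ 23 $/kg. Survivors: copper, commercially pure titanium.
In SI units:
  copper: E = 122.0 GPa, ρ = 8910 kg/m³
  commercially pure titanium: E = 101.9 GPa, ρ = 4510 kg/m³
  commercially pure titanium: M = 22.6 MN·m/kg
  copper: M = 13.7 MN·m/kg
The maximum is for commercially pure titanium.

commercially pure titanium, M = 22.6 MN·m/kg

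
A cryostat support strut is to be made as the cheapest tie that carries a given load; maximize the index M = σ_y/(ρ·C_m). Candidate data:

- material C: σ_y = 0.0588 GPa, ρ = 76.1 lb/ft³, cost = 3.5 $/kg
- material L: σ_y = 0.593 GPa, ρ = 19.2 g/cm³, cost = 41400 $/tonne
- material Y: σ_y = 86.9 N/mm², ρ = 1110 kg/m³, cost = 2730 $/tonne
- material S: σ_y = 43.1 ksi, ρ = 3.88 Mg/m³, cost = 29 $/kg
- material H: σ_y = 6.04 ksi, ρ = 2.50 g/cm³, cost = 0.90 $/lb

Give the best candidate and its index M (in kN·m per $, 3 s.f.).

Convert each candidate to consistent units, then evaluate M:
  material C: σ_y = 58.80 MPa, ρ = 1219 kg/m³, cost = 3.500 $/kg
  material L: σ_y = 593.0 MPa, ρ = 19200 kg/m³, cost = 41.40 $/kg
  material Y: σ_y = 86.90 MPa, ρ = 1110 kg/m³, cost = 2.730 $/kg
  material S: σ_y = 297.2 MPa, ρ = 3880 kg/m³, cost = 29.00 $/kg
  material H: σ_y = 41.64 MPa, ρ = 2500 kg/m³, cost = 1.984 $/kg
  material Y: M = 28.7 kN·m per $
  material C: M = 13.8 kN·m per $
  material H: M = 8.40 kN·m per $
  material S: M = 2.64 kN·m per $
  material L: M = 0.746 kN·m per $
The maximum is for material Y.

material Y, M = 28.7 kN·m per $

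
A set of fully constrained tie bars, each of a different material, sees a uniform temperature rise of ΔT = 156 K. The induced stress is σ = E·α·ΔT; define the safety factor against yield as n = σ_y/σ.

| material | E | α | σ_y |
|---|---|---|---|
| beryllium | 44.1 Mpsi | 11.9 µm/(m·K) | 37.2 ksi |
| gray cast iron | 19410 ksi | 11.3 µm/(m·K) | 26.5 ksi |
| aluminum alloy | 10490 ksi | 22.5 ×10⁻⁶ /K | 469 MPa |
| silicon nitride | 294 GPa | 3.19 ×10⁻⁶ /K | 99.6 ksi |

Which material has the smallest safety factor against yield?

beryllium

Per material, after unit conversion:
  beryllium: E = 304.1, α = 11.9, σ_y = 256.5 → σ = 564 MPa, n = 0.454
  gray cast iron: E = 133.8, α = 11.3, σ_y = 182.7 → σ = 236 MPa, n = 0.774
  aluminum alloy: E = 72.33, α = 22.5, σ_y = 469.0 → σ = 254 MPa, n = 1.85
  silicon nitride: E = 294.0, α = 3.19, σ_y = 686.7 → σ = 146 MPa, n = 4.69
Beryllium has the lowest safety factor, n = 0.454.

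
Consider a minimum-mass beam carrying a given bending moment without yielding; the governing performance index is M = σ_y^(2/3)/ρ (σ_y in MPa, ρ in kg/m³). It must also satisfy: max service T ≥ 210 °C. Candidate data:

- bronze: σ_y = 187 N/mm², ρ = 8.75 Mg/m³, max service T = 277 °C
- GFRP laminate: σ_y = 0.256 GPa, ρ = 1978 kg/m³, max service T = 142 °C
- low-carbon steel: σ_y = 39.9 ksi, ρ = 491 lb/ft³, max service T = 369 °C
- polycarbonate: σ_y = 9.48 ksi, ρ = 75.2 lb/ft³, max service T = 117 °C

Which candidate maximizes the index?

low-carbon steel

Screen on constraints: max service T ≥ 210 °C. Survivors: bronze, low-carbon steel.
Convert each candidate to consistent units, then evaluate M:
  bronze: σ_y = 187.0 MPa, ρ = 8750 kg/m³
  low-carbon steel: σ_y = 275.1 MPa, ρ = 7865 kg/m³
  low-carbon steel: M = 5.38×10⁻³
  bronze: M = 3.74×10⁻³
The maximum is for low-carbon steel.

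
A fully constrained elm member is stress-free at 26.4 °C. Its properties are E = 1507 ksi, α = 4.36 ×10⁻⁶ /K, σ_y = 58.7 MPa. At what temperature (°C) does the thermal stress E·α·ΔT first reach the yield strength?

1320 °C

E = 1507 ksi = 10.39 GPa.
E·α·ΔT = 58.70 MPa ⇒ ΔT = 58.70 / (10.39×10³ × 4.36×10⁻⁶) = 1296 K.
T = 26.4 + 1296 = 1322 °C.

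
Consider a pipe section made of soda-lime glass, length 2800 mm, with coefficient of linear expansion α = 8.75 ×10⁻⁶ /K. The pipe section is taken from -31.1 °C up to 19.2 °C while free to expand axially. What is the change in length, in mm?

1.23 mm

ΔT = 19.2 − (-31.1) = 50.30 K.
ΔL = α·L₀·ΔT = 8.75×10⁻⁶ × 2800 mm × 50.30 K = 1.23 mm.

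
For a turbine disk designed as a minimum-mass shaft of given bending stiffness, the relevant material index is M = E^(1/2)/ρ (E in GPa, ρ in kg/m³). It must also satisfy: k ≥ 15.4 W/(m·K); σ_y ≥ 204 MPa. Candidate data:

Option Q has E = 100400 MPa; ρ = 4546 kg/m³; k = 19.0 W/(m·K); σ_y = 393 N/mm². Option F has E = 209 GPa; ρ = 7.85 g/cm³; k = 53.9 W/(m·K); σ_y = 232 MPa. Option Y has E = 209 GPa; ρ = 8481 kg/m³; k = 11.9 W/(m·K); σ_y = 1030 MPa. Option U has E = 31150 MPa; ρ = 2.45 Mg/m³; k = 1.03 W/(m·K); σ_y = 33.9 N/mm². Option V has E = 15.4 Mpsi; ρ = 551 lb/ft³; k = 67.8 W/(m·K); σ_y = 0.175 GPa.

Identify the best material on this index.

Screen on constraints: k ≥ 15.4 W/(m·K); σ_y ≥ 204 MPa. Survivors: option Q, option F.
After converting to SI:
  option Q: E = 100.4 GPa, ρ = 4546 kg/m³
  option F: E = 209.0 GPa, ρ = 7850 kg/m³
  option Q: M = 2.20×10⁻³
  option F: M = 1.84×10⁻³
The maximum is for option Q.

option Q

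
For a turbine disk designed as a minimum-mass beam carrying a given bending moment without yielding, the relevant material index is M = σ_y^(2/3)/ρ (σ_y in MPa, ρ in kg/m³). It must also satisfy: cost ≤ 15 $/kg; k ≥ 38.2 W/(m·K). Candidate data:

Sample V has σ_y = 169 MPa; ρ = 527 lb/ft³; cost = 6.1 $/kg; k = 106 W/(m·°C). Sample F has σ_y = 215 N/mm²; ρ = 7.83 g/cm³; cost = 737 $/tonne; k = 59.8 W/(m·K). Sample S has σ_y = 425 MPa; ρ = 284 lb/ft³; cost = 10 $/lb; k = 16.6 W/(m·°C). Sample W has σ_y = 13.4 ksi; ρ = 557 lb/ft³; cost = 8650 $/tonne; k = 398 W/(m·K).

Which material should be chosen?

sample F

Screen on constraints: cost ≤ 15 $/kg; k ≥ 38.2 W/(m·K). Survivors: sample V, sample F, sample W.
Normalizing units and computing the index:
  sample V: σ_y = 169.0 MPa, ρ = 8442 kg/m³
  sample F: σ_y = 215.0 MPa, ρ = 7830 kg/m³
  sample W: σ_y = 92.39 MPa, ρ = 8922 kg/m³
  sample F: M = 4.58×10⁻³
  sample V: M = 3.62×10⁻³
  sample W: M = 2.29×10⁻³
Highest index: sample F.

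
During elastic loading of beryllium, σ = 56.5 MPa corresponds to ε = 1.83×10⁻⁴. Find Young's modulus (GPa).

309 GPa

E = σ/ε = 56.5 MPa / 1.83×10⁻⁴ = 308700 MPa = 309 GPa.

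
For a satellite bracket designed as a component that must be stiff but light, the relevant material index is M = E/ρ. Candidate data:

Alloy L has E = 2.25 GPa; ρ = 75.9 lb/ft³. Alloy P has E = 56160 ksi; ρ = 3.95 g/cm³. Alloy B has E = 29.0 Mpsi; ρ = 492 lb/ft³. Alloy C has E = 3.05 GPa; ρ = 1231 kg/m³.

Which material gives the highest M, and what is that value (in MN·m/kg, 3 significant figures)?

Convert each candidate to consistent units, then evaluate M:
  alloy L: E = 2.250 GPa, ρ = 1216 kg/m³
  alloy P: E = 387.2 GPa, ρ = 3950 kg/m³
  alloy B: E = 199.9 GPa, ρ = 7881 kg/m³
  alloy C: E = 3.050 GPa, ρ = 1231 kg/m³
  alloy P: M = 98.0 MN·m/kg
  alloy B: M = 25.4 MN·m/kg
  alloy C: M = 2.48 MN·m/kg
  alloy L: M = 1.85 MN·m/kg
The maximum is for alloy P.

alloy P, M = 98.0 MN·m/kg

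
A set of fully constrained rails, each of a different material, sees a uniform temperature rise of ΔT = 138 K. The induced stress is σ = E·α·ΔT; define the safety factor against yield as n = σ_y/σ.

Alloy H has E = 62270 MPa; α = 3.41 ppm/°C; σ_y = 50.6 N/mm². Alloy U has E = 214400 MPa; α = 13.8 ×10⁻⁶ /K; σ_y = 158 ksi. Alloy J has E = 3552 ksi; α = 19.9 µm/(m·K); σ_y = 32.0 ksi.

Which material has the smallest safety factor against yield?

alloy H

Converting E to GPa, α to ×10⁻⁶/K, σ_y to MPa, then σ and n for each:
  alloy H: E = 62.27, α = 3.41, σ_y = 50.60 → σ = 29.3 MPa, n = 1.73
  alloy U: E = 214.4, α = 13.8, σ_y = 1089 → σ = 408 MPa, n = 2.67
  alloy J: E = 24.49, α = 19.9, σ_y = 220.6 → σ = 67.3 MPa, n = 3.28
The minimum is alloy H at n = 1.73.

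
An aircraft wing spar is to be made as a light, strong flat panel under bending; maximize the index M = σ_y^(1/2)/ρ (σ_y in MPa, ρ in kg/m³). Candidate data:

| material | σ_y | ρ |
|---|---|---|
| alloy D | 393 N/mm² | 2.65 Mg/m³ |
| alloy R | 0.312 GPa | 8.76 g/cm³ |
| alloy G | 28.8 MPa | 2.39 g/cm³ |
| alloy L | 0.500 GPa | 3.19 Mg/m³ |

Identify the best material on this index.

alloy D

Normalizing units and computing the index:
  alloy D: σ_y = 393.0 MPa, ρ = 2650 kg/m³
  alloy R: σ_y = 312.0 MPa, ρ = 8760 kg/m³
  alloy G: σ_y = 28.80 MPa, ρ = 2390 kg/m³
  alloy L: σ_y = 500.0 MPa, ρ = 3190 kg/m³
  alloy D: M = 7.48×10⁻³
  alloy L: M = 7.01×10⁻³
  alloy G: M = 2.25×10⁻³
  alloy R: M = 2.02×10⁻³
Alloy D ranks first.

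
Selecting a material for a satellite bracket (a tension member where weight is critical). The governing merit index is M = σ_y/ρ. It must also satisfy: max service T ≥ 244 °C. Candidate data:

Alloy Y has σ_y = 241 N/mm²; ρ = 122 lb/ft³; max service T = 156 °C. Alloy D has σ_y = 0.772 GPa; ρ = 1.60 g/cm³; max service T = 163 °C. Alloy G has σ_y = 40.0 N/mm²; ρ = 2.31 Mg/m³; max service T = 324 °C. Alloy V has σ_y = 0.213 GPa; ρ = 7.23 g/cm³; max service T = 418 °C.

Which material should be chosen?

alloy V

Screen on constraints: max service T ≥ 244 °C. Survivors: alloy G, alloy V.
Normalizing units and computing the index:
  alloy G: σ_y = 40.00 MPa, ρ = 2310 kg/m³
  alloy V: σ_y = 213.0 MPa, ρ = 7230 kg/m³
  alloy V: M = 29.5 kN·m/kg
  alloy G: M = 17.3 kN·m/kg
The maximum is for alloy V.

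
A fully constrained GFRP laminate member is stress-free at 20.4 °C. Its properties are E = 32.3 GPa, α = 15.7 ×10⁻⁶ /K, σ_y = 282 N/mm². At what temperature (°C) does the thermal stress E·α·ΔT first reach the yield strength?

σ_y = 282 N/mm² = 282.0 MPa.
E·α·ΔT = 282.0 MPa ⇒ ΔT = 282.0 / (32.30×10³ × 15.7×10⁻⁶) = 556.1 K.
T = 20.4 + 556.1 = 576.5 °C.

576 °C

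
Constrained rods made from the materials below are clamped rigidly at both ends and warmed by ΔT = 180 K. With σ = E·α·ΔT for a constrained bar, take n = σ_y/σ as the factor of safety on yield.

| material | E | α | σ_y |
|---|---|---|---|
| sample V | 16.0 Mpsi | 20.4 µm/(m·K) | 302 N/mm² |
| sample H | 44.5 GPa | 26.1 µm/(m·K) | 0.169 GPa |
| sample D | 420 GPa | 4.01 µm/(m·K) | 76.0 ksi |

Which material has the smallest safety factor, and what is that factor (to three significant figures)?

Converting E to GPa, α to ×10⁻⁶/K, σ_y to MPa, then σ and n for each:
  sample V: E = 110.3, α = 20.4, σ_y = 302.0 → σ = 405 MPa, n = 0.746
  sample H: E = 44.50, α = 26.1, σ_y = 169.0 → σ = 209 MPa, n = 0.808
  sample D: E = 420.0, α = 4.01, σ_y = 524.0 → σ = 303 MPa, n = 1.73
Sample V has the lowest safety factor, n = 0.746.

sample V, n = 0.746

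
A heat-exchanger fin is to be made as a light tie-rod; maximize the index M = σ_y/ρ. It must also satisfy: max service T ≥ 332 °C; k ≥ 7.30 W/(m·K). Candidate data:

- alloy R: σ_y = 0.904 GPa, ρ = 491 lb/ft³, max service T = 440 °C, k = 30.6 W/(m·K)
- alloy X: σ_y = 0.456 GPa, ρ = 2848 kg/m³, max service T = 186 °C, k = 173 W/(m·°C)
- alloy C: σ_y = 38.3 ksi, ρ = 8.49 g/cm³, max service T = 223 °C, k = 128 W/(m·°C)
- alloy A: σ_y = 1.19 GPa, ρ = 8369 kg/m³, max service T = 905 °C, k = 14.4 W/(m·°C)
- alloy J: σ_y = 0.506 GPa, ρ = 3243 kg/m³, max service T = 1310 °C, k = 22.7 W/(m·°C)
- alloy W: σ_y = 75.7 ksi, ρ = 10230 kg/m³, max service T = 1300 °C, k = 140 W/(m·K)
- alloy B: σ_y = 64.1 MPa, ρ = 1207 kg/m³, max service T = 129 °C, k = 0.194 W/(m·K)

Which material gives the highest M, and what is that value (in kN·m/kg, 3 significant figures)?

Screen on constraints: max service T ≥ 332 °C; k ≥ 7.30 W/(m·K). Survivors: alloy R, alloy A, alloy J, alloy W.
Convert each candidate to consistent units, then evaluate M:
  alloy R: σ_y = 904.0 MPa, ρ = 7865 kg/m³
  alloy A: σ_y = 1190 MPa, ρ = 8369 kg/m³
  alloy J: σ_y = 506.0 MPa, ρ = 3243 kg/m³
  alloy W: σ_y = 521.9 MPa, ρ = 10230 kg/m³
  alloy J: M = 156 kN·m/kg
  alloy A: M = 142 kN·m/kg
  alloy R: M = 115 kN·m/kg
  alloy W: M = 51.0 kN·m/kg
Alloy J has the largest M.

alloy J, M = 156 kN·m/kg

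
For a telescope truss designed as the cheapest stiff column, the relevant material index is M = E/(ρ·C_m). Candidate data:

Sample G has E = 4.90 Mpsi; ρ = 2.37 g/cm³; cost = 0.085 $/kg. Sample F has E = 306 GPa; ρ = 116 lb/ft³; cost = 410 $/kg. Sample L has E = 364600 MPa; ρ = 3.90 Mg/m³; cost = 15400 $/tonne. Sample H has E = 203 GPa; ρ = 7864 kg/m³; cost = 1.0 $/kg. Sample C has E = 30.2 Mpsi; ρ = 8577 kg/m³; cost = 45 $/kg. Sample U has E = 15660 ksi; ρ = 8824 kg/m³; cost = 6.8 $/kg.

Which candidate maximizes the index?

Normalizing units and computing the index:
  sample G: E = 33.78 GPa, ρ = 2370 kg/m³, cost = 0.08500 $/kg
  sample F: E = 306.0 GPa, ρ = 1858 kg/m³, cost = 410.0 $/kg
  sample L: E = 364.6 GPa, ρ = 3900 kg/m³, cost = 15.40 $/kg
  sample H: E = 203.0 GPa, ρ = 7864 kg/m³, cost = 1.000 $/kg
  sample C: E = 208.2 GPa, ρ = 8577 kg/m³, cost = 45.00 $/kg
  sample U: E = 108.0 GPa, ρ = 8824 kg/m³, cost = 6.800 $/kg
  sample G: M = 168 MN·m per $
  sample H: M = 25.8 MN·m per $
  sample L: M = 6.07 MN·m per $
  sample U: M = 1.80 MN·m per $
  sample C: M = 0.539 MN·m per $
  sample F: M = 0.402 MN·m per $
Sample G ranks first.

sample G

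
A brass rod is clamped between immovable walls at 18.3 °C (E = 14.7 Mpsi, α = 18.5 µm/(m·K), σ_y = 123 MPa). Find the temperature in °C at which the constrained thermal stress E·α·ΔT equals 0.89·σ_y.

E = 14.7 Mpsi = 101.4 GPa.
E·α·ΔT = 109.5 MPa ⇒ ΔT = 109.5 / (101.4×10³ × 18.5×10⁻⁶) = 58.38 K.
T = 18.3 + 58.38 = 76.68 °C.

76.7 °C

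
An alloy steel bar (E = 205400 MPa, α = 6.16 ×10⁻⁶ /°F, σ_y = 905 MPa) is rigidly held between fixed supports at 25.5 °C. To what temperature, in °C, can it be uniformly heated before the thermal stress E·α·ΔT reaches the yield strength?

E = 205400 MPa = 205.4 GPa.
α = 6.16×10⁻⁶/°F × 9/5 = 11.1×10⁻⁶/K.
E·α·ΔT = 905.0 MPa ⇒ ΔT = 905.0 / (205.4×10³ × 11.1×10⁻⁶) = 397.4 K.
T = 25.5 + 397.4 = 422.9 °C.

423 °C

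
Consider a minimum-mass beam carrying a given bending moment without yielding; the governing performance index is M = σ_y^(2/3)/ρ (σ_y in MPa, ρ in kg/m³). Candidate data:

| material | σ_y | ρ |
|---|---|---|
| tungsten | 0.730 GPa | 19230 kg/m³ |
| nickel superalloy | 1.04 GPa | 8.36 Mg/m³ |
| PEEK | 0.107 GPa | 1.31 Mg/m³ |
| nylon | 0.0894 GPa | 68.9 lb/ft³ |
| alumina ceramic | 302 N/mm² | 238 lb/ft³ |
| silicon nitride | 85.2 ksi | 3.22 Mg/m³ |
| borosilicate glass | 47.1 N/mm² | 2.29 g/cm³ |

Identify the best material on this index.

Normalizing units and computing the index:
  tungsten: σ_y = 730.0 MPa, ρ = 19230 kg/m³
  nickel superalloy: σ_y = 1040 MPa, ρ = 8360 kg/m³
  PEEK: σ_y = 107.0 MPa, ρ = 1310 kg/m³
  nylon: σ_y = 89.40 MPa, ρ = 1104 kg/m³
  alumina ceramic: σ_y = 302.0 MPa, ρ = 3812 kg/m³
  silicon nitride: σ_y = 587.4 MPa, ρ = 3220 kg/m³
  borosilicate glass: σ_y = 47.10 MPa, ρ = 2290 kg/m³
  silicon nitride: M = 21.8×10⁻³
  nylon: M = 18.1×10⁻³
  PEEK: M = 17.2×10⁻³
  nickel superalloy: M = 12.3×10⁻³
  alumina ceramic: M = 11.8×10⁻³
  borosilicate glass: M = 5.70×10⁻³
  tungsten: M = 4.22×10⁻³
Silicon nitride ranks first.

silicon nitride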